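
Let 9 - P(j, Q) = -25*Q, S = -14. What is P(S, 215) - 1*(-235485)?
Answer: 240869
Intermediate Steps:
P(j, Q) = 9 + 25*Q (P(j, Q) = 9 - (-25)*Q = 9 + 25*Q)
P(S, 215) - 1*(-235485) = (9 + 25*215) - 1*(-235485) = (9 + 5375) + 235485 = 5384 + 235485 = 240869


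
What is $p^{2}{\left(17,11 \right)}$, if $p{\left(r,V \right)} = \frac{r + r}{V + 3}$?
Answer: $\frac{289}{49} \approx 5.898$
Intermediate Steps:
$p{\left(r,V \right)} = \frac{2 r}{3 + V}$
$p^{2}{\left(17,11 \right)} = \left(2 \cdot 17 \frac{1}{3 + 11}\right)^{2} = \left(2 \cdot 17 \cdot \frac{1}{14}\right)^{2} = \left(\frac{17}{7}\right)^{2} = \frac{289}{49}$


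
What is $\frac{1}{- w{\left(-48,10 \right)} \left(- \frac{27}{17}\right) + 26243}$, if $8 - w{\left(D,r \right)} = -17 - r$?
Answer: $\frac{17}{447076} \approx 3.8025 \cdot 10^{-5}$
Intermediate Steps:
$w{\left(D,r \right)} = 25 + r$ ($w{\left(D,r \right)} = 8 - \left(-17 - r\right) = 8 + \left(17 + r\right) = 25 + r$)
$\frac{1}{- w{\left(-48,10 \right)} \left(- \frac{27}{17}\right) + 26243} = \frac{1}{- \left(25 + 10\right) \left(- \frac{27}{17}\right) + 26243} = \frac{1}{- 35 \left(\left(-27\right) \frac{1}{17}\right) + 26243} = \frac{1}{- \frac{35 \left(-27\right)}{17} + 26243} = \frac{1}{\left(-1\right) \left(- \frac{945}{17}\right) + 26243} = \frac{1}{\frac{945}{17} + 26243} = \frac{1}{\frac{447076}{17}} = \frac{17}{447076}$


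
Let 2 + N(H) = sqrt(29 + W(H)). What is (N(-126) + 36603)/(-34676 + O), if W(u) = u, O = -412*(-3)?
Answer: -36601/33440 - I*sqrt(97)/33440 ≈ -1.0945 - 0.00029452*I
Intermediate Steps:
O = 1236
N(H) = -2 + sqrt(29 + H)
(N(-126) + 36603)/(-34676 + O) = ((-2 + sqrt(29 - 126)) + 36603)/(-34676 + 1236) = ((-2 + sqrt(-97)) + 36603)/(-33440) = ((-2 + I*sqrt(97)) + 36603)*(-1/33440) = (36601 + I*sqrt(97))*(-1/33440) = -36601/33440 - I*sqrt(97)/33440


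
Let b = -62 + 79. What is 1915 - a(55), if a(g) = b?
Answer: 1898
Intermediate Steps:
b = 17
a(g) = 17
1915 - a(55) = 1915 - 1*17 = 1915 - 17 = 1898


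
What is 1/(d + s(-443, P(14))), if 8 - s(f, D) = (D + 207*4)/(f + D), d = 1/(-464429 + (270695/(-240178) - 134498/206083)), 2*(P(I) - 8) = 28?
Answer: 9677840989725061875/96962291025731445896 ≈ 0.099810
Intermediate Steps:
P(I) = 22 (P(I) = 8 + (½)*28 = 8 + 14 = 22)
d = -49496602774/22987745818824375 (d = 1/(-464429 + (270695*(-1/240178) - 134498*1/206083)) = 1/(-464429 + (-270695/240178 - 134498/206083)) = 1/(-464429 - 88089098329/49496602774) = 1/(-22987745818824375/49496602774) = -49496602774/22987745818824375 ≈ -2.1532e-6)
s(f, D) = 8 - (828 + D)/(D + f) (s(f, D) = 8 - (D + 207*4)/(f + D) = 8 - (D + 828)/(D + f) = 8 - (828 + D)/(D + f))
1/(d + s(-443, P(14))) = 1/(-49496602774/22987745818824375 + (-828 + 7*22 + 8*(-443))/(22 - 443)) = 1/(-49496602774/22987745818824375 + (-828 + 154 - 3544)/(-421)) = 1/(-49496602774/22987745818824375 - 1/421*(-4218)) = 1/(-49496602774/22987745818824375 + 4218/421) = 1/(96962291025731445896/9677840989725061875) = 9677840989725061875/96962291025731445896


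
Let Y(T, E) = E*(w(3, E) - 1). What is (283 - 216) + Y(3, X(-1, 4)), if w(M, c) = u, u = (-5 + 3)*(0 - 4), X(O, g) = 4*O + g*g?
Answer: 151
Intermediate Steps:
X(O, g) = g² + 4*O (X(O, g) = 4*O + g² = g² + 4*O)
u = 8 (u = -2*(-4) = 8)
w(M, c) = 8
Y(T, E) = 7*E (Y(T, E) = E*(8 - 1) = E*7 = 7*E)
(283 - 216) + Y(3, X(-1, 4)) = (283 - 216) + 7*(4² + 4*(-1)) = 67 + 7*(16 - 4) = 67 + 7*12 = 67 + 84 = 151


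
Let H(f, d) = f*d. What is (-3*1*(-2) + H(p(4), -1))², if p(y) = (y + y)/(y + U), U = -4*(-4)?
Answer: 784/25 ≈ 31.360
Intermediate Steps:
U = 16
p(y) = 2*y/(16 + y) (p(y) = (y + y)/(y + 16) = (2*y)/(16 + y) = 2*y/(16 + y))
H(f, d) = d*f
(-3*1*(-2) + H(p(4), -1))² = (-3*1*(-2) - 2*4/(16 + 4))² = (-3*(-2) - 2*4/20)² = (6 - 2*4/20)² = (6 - 1*⅖)² = (6 - ⅖)² = (28/5)² = 784/25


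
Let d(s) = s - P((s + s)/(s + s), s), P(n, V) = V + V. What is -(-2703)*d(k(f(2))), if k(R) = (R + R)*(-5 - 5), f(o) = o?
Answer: 108120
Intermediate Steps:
P(n, V) = 2*V
k(R) = -20*R (k(R) = (2*R)*(-10) = -20*R)
d(s) = -s (d(s) = s - 2*s = -s)
-(-2703)*d(k(f(2))) = -(-2703)*(-(-20)*2) = -(-2703)*(-1*(-40)) = -(-2703)*40 = -1*(-108120) = 108120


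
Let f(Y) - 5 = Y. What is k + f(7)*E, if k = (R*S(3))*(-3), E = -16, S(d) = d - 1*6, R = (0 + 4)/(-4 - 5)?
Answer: -196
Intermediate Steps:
R = -4/9 (R = 4/(-9) = 4*(-1/9) = -4/9 ≈ -0.44444)
S(d) = -6 + d (S(d) = d - 6 = -6 + d)
f(Y) = 5 + Y
k = -4 (k = -4*(-6 + 3)/9*(-3) = -4/9*(-3)*(-3) = (4/3)*(-3) = -4)
k + f(7)*E = -4 + (5 + 7)*(-16) = -4 + 12*(-16) = -4 - 192 = -196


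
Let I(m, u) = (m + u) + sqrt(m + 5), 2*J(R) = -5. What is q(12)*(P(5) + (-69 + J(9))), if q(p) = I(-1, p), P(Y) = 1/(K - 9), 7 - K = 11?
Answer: -1861/2 ≈ -930.50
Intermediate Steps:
K = -4 (K = 7 - 1*11 = 7 - 11 = -4)
J(R) = -5/2 (J(R) = (1/2)*(-5) = -5/2)
P(Y) = -1/13 (P(Y) = 1/(-4 - 9) = 1/(-13) = -1/13)
I(m, u) = m + u + sqrt(5 + m) (I(m, u) = (m + u) + sqrt(5 + m) = m + u + sqrt(5 + m))
q(p) = 1 + p (q(p) = -1 + p + sqrt(5 - 1) = -1 + p + sqrt(4) = -1 + p + 2 = 1 + p)
q(12)*(P(5) + (-69 + J(9))) = (1 + 12)*(-1/13 + (-69 - 5/2)) = 13*(-1/13 - 143/2) = 13*(-1861/26) = -1861/2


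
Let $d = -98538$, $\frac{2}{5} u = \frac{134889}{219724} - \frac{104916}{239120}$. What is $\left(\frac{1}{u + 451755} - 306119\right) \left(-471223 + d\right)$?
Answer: $\frac{7392507351539714904046493}{42384665550519} \approx 1.7441 \cdot 10^{11}$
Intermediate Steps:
$u = \frac{41080779}{93822148}$ ($u = \frac{5 \left(\frac{134889}{219724} - \frac{104916}{239120}\right)}{2} = \frac{5 \left(134889 \cdot \frac{1}{219724} - \frac{3747}{8540}\right)}{2} = \frac{5 \left(\frac{134889}{219724} - \frac{3747}{8540}\right)}{2} = \frac{5}{2} \cdot \frac{41080779}{234555370} = \frac{41080779}{93822148} \approx 0.43786$)
$\left(\frac{1}{u + 451755} - 306119\right) \left(-471223 + d\right) = \left(\frac{1}{\frac{41080779}{93822148} + 451755} - 306119\right) \left(-471223 - 98538\right) = \left(\frac{1}{\frac{42384665550519}{93822148}} - 306119\right) \left(-569761\right) = \left(\frac{93822148}{42384665550519} - 306119\right) \left(-569761\right) = \left(- \frac{12974751433565503613}{42384665550519}\right) \left(-569761\right) = \frac{7392507351539714904046493}{42384665550519}$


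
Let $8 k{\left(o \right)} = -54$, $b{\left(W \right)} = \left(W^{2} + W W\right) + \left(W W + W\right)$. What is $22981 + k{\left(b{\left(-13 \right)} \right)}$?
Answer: $\frac{91897}{4} \approx 22974.0$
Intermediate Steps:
$b{\left(W \right)} = W + 3 W^{2}$ ($b{\left(W \right)} = \left(W^{2} + W^{2}\right) + \left(W^{2} + W\right) = 2 W^{2} + \left(W + W^{2}\right) = W + 3 W^{2}$)
$k{\left(o \right)} = - \frac{27}{4}$ ($k{\left(o \right)} = \frac{1}{8} \left(-54\right) = - \frac{27}{4}$)
$22981 + k{\left(b{\left(-13 \right)} \right)} = 22981 - \frac{27}{4} = \frac{91897}{4}$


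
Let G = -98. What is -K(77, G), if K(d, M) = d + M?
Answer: 21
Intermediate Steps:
K(d, M) = M + d
-K(77, G) = -(-98 + 77) = -1*(-21) = 21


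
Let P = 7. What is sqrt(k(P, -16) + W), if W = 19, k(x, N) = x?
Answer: sqrt(26) ≈ 5.0990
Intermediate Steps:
sqrt(k(P, -16) + W) = sqrt(7 + 19) = sqrt(26)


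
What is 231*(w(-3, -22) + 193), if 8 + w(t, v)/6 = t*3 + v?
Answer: -9471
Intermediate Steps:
w(t, v) = -48 + 6*v + 18*t (w(t, v) = -48 + 6*(t*3 + v) = -48 + 6*(3*t + v) = -48 + 6*(v + 3*t) = -48 + (6*v + 18*t) = -48 + 6*v + 18*t)
231*(w(-3, -22) + 193) = 231*((-48 + 6*(-22) + 18*(-3)) + 193) = 231*((-48 - 132 - 54) + 193) = 231*(-234 + 193) = 231*(-41) = -9471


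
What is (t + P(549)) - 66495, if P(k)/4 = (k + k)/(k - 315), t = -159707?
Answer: -2940382/13 ≈ -2.2618e+5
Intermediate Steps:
P(k) = 8*k/(-315 + k) (P(k) = 4*((k + k)/(k - 315)) = 4*((2*k)/(-315 + k)) = 4*(2*k/(-315 + k)) = 8*k/(-315 + k))
(t + P(549)) - 66495 = (-159707 + 8*549/(-315 + 549)) - 66495 = (-159707 + 8*549/234) - 66495 = (-159707 + 8*549*(1/234)) - 66495 = (-159707 + 244/13) - 66495 = -2075947/13 - 66495 = -2940382/13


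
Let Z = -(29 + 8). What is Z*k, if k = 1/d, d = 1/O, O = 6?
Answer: -222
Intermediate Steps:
d = ⅙ (d = 1/6 = 1*(⅙) = ⅙ ≈ 0.16667)
Z = -37 (Z = -1*37 = -37)
k = 6 (k = 1/(⅙) = 6)
Z*k = -37*6 = -222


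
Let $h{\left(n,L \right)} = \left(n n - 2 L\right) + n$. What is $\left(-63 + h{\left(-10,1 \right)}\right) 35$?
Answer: $875$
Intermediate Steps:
$h{\left(n,L \right)} = n + n^{2} - 2 L$ ($h{\left(n,L \right)} = \left(n^{2} - 2 L\right) + n = n + n^{2} - 2 L$)
$\left(-63 + h{\left(-10,1 \right)}\right) 35 = \left(-63 - \left(12 - 100\right)\right) 35 = \left(-63 - -88\right) 35 = \left(-63 + 88\right) 35 = 25 \cdot 35 = 875$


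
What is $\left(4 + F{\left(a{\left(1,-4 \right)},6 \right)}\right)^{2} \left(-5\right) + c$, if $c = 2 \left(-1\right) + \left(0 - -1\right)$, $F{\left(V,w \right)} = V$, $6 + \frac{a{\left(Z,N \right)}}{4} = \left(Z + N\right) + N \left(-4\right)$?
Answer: $-5121$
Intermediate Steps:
$a{\left(Z,N \right)} = -24 - 12 N + 4 Z$ ($a{\left(Z,N \right)} = -24 + 4 \left(\left(Z + N\right) + N \left(-4\right)\right) = -24 + 4 \left(\left(N + Z\right) - 4 N\right) = -24 + 4 \left(Z - 3 N\right) = -24 - \left(- 4 Z + 12 N\right) = -24 - 12 N + 4 Z$)
$c = -1$ ($c = -2 + \left(0 + 1\right) = -2 + 1 = -1$)
$\left(4 + F{\left(a{\left(1,-4 \right)},6 \right)}\right)^{2} \left(-5\right) + c = \left(4 - -28\right)^{2} \left(-5\right) - 1 = \left(4 + \left(-24 + 48 + 4\right)\right)^{2} \left(-5\right) - 1 = \left(4 + 28\right)^{2} \left(-5\right) - 1 = 32^{2} \left(-5\right) - 1 = 1024 \left(-5\right) - 1 = -5120 - 1 = -5121$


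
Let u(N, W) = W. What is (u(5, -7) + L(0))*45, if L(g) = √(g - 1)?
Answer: -315 + 45*I ≈ -315.0 + 45.0*I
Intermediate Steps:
L(g) = √(-1 + g)
(u(5, -7) + L(0))*45 = (-7 + √(-1 + 0))*45 = (-7 + √(-1))*45 = (-7 + I)*45 = -315 + 45*I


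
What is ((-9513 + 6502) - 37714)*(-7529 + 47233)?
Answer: -1616945400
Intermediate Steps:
((-9513 + 6502) - 37714)*(-7529 + 47233) = (-3011 - 37714)*39704 = -40725*39704 = -1616945400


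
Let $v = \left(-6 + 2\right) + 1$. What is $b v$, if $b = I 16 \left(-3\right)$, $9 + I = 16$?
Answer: $1008$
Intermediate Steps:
$I = 7$ ($I = -9 + 16 = 7$)
$b = -336$ ($b = 7 \cdot 16 \left(-3\right) = 112 \left(-3\right) = -336$)
$v = -3$ ($v = -4 + 1 = -3$)
$b v = \left(-336\right) \left(-3\right) = 1008$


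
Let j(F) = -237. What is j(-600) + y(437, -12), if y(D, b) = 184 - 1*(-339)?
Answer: 286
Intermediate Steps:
y(D, b) = 523 (y(D, b) = 184 + 339 = 523)
j(-600) + y(437, -12) = -237 + 523 = 286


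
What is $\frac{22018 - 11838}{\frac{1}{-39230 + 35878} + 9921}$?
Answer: $\frac{34123360}{33255191} \approx 1.0261$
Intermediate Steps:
$\frac{22018 - 11838}{\frac{1}{-39230 + 35878} + 9921} = \frac{10180}{\frac{1}{-3352} + 9921} = \frac{10180}{- \frac{1}{3352} + 9921} = \frac{10180}{\frac{33255191}{3352}} = 10180 \cdot \frac{3352}{33255191} = \frac{34123360}{33255191}$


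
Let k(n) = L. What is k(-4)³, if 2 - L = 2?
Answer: 0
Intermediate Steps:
L = 0 (L = 2 - 1*2 = 2 - 2 = 0)
k(n) = 0
k(-4)³ = 0³ = 0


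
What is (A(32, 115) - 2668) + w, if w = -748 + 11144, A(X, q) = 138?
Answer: 7866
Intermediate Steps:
w = 10396
(A(32, 115) - 2668) + w = (138 - 2668) + 10396 = -2530 + 10396 = 7866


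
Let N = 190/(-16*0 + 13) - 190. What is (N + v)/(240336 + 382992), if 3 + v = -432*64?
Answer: -120581/2701088 ≈ -0.044642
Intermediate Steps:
N = -2280/13 (N = 190/(0 + 13) - 190 = 190/13 - 190 = -2280/13 ≈ -175.38)
v = -27651 (v = -3 - 432*64 = -3 - 27648 = -27651)
(N + v)/(240336 + 382992) = (-2280/13 - 27651)/(240336 + 382992) = -361743/13/623328 = -361743/13*1/623328 = -120581/2701088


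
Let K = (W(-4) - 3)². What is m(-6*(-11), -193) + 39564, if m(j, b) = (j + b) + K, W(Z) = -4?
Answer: 39486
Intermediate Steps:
K = 49 (K = (-4 - 3)² = (-7)² = 49)
m(j, b) = 49 + b + j (m(j, b) = (j + b) + 49 = (b + j) + 49 = 49 + b + j)
m(-6*(-11), -193) + 39564 = (49 - 193 - 6*(-11)) + 39564 = (49 - 193 + 66) + 39564 = -78 + 39564 = 39486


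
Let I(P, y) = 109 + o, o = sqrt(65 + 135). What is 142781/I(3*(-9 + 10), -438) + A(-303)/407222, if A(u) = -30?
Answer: 3168824083604/2378380091 - 1427810*sqrt(2)/11681 ≈ 1159.5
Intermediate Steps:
o = 10*sqrt(2) (o = sqrt(200) = 10*sqrt(2) ≈ 14.142)
I(P, y) = 109 + 10*sqrt(2)
142781/I(3*(-9 + 10), -438) + A(-303)/407222 = 142781/(109 + 10*sqrt(2)) - 30/407222 = 142781/(109 + 10*sqrt(2)) - 30*1/407222 = 142781/(109 + 10*sqrt(2)) - 15/203611 = -15/203611 + 142781/(109 + 10*sqrt(2))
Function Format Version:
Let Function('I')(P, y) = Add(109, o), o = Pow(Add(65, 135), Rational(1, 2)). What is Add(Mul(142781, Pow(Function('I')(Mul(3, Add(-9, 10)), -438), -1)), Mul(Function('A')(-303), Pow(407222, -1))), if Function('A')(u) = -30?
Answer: Add(Rational(3168824083604, 2378380091), Mul(Rational(-1427810, 11681), Pow(2, Rational(1, 2)))) ≈ 1159.5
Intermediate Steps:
o = Mul(10, Pow(2, Rational(1, 2))) (o = Pow(200, Rational(1, 2)) = Mul(10, Pow(2, Rational(1, 2))) ≈ 14.142)
Function('I')(P, y) = Add(109, Mul(10, Pow(2, Rational(1, 2))))
Add(Mul(142781, Pow(Function('I')(Mul(3, Add(-9, 10)), -438), -1)), Mul(Function('A')(-303), Pow(407222, -1))) = Add(Mul(142781, Pow(Add(109, Mul(10, Pow(2, Rational(1, 2)))), -1)), Mul(-30, Pow(407222, -1))) = Add(Mul(142781, Pow(Add(109, Mul(10, Pow(2, Rational(1, 2)))), -1)), Mul(-30, Rational(1, 407222))) = Add(Mul(142781, Pow(Add(109, Mul(10, Pow(2, Rational(1, 2)))), -1)), Rational(-15, 203611)) = Add(Rational(-15, 203611), Mul(142781, Pow(Add(109, Mul(10, Pow(2, Rational(1, 2)))), -1)))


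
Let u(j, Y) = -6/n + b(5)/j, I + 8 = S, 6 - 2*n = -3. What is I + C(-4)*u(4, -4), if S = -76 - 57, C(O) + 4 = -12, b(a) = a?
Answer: -419/3 ≈ -139.67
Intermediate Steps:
n = 9/2 (n = 3 - 1/2*(-3) = 3 + 3/2 = 9/2 ≈ 4.5000)
C(O) = -16 (C(O) = -4 - 12 = -16)
S = -133
I = -141 (I = -8 - 133 = -141)
u(j, Y) = -4/3 + 5/j (u(j, Y) = -6/9/2 + 5/j = -6*2/9 + 5/j = -4/3 + 5/j)
I + C(-4)*u(4, -4) = -141 - 16*(-4/3 + 5/4) = -141 - 16*(-1/12) = -141 + 4/3 = -419/3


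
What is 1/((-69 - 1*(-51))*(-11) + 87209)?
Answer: 1/87407 ≈ 1.1441e-5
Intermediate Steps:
1/((-69 - 1*(-51))*(-11) + 87209) = 1/((-69 + 51)*(-11) + 87209) = 1/(-18*(-11) + 87209) = 1/(198 + 87209) = 1/87407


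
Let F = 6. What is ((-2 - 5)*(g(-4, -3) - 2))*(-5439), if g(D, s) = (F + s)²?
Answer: 266511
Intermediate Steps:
g(D, s) = (6 + s)²
((-2 - 5)*(g(-4, -3) - 2))*(-5439) = ((-2 - 5)*((6 - 3)² - 2))*(-5439) = -7*(3² - 2)*(-5439) = -7*(9 - 2)*(-5439) = -7*7*(-5439) = -49*(-5439) = 266511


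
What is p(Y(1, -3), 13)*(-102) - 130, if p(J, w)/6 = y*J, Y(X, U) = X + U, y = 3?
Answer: 3542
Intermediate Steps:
Y(X, U) = U + X
p(J, w) = 18*J (p(J, w) = 6*(3*J) = 18*J)
p(Y(1, -3), 13)*(-102) - 130 = (18*(-3 + 1))*(-102) - 130 = (18*(-2))*(-102) - 130 = -36*(-102) - 130 = 3672 - 130 = 3542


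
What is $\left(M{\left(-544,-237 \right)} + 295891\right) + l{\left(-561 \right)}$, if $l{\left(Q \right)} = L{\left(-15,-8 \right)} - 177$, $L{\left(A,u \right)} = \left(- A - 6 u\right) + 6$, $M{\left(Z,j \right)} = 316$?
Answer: $296099$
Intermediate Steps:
$L{\left(A,u \right)} = 6 - A - 6 u$
$l{\left(Q \right)} = -108$ ($l{\left(Q \right)} = \left(6 - -15 - -48\right) - 177 = \left(6 + 15 + 48\right) - 177 = 69 - 177 = -108$)
$\left(M{\left(-544,-237 \right)} + 295891\right) + l{\left(-561 \right)} = \left(316 + 295891\right) - 108 = 296207 - 108 = 296099$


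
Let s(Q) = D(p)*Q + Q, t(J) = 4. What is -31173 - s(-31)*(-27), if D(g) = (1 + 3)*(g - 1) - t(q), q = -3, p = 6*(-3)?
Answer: 34950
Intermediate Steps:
p = -18
D(g) = -8 + 4*g (D(g) = (1 + 3)*(g - 1) - 1*4 = 4*(-1 + g) - 4 = (-4 + 4*g) - 4 = -8 + 4*g)
s(Q) = -79*Q (s(Q) = (-8 + 4*(-18))*Q + Q = (-8 - 72)*Q + Q = -80*Q + Q = -79*Q)
-31173 - s(-31)*(-27) = -31173 - (-79*(-31))*(-27) = -31173 - 2449*(-27) = -31173 - 1*(-66123) = -31173 + 66123 = 34950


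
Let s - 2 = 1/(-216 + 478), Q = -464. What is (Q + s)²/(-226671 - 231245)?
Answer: -14651407849/31433185904 ≈ -0.46611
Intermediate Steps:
s = 525/262 (s = 2 + 1/(-216 + 478) = 2 + 1/262 = 525/262 ≈ 2.0038)
(Q + s)²/(-226671 - 231245) = (-464 + 525/262)²/(-226671 - 231245) = (-121043/262)²/(-457916) = (14651407849/68644)*(-1/457916) = -14651407849/31433185904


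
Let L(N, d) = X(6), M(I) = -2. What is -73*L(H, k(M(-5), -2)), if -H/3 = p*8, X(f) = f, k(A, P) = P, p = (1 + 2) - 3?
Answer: -438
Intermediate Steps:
p = 0 (p = 3 - 3 = 0)
H = 0 (H = -0*8 = -3*0 = 0)
L(N, d) = 6
-73*L(H, k(M(-5), -2)) = -73*6 = -438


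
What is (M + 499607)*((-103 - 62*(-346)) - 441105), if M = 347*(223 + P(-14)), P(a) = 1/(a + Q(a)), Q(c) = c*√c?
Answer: (-242194174928*√14 + 1695286396830*I/7)/(√14 - I) ≈ -2.4219e+11 - 2.5952e+6*I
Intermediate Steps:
Q(c) = c^(3/2)
P(a) = 1/(a + a^(3/2))
M = 77381 + 347/(-14 - 14*I*√14) (M = 347*(223 + 1/(-14 + (-14)^(3/2))) = 347*(223 + 1/(-14 - 14*I*√14)) = 77381 + 347/(-14 - 14*I*√14) ≈ 77379.0 + 6.1826*I)
(M + 499607)*((-103 - 62*(-346)) - 441105) = ((16249663/210 + 347*I*√14/210) + 499607)*((-103 - 62*(-346)) - 441105) = (121167133/210 + 347*I*√14/210)*((-103 + 21452) - 441105) = (121167133/210 + 347*I*√14/210)*(21349 - 441105) = (121167133/210 + 347*I*√14/210)*(-419756) = -25430315539774/105 - 72827666*I*√14/105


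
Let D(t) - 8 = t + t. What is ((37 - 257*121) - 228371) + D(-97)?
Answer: -259617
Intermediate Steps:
D(t) = 8 + 2*t (D(t) = 8 + (t + t) = 8 + 2*t)
((37 - 257*121) - 228371) + D(-97) = ((37 - 257*121) - 228371) + (8 + 2*(-97)) = ((37 - 31097) - 228371) + (8 - 194) = (-31060 - 228371) - 186 = -259431 - 186 = -259617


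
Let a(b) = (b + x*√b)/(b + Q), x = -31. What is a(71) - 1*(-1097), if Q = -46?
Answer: 27496/25 - 31*√71/25 ≈ 1089.4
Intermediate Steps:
a(b) = (b - 31*√b)/(-46 + b) (a(b) = (b - 31*√b)/(b - 46) = (b - 31*√b)/(-46 + b))
a(71) - 1*(-1097) = (71 - 31*√71)/(-46 + 71) - 1*(-1097) = (71 - 31*√71)/25 + 1097 = (71/25 - 31*√71/25) + 1097 = 27496/25 - 31*√71/25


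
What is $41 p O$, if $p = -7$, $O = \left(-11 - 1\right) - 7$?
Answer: $5453$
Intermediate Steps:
$O = -19$ ($O = -12 - 7 = -19$)
$41 p O = 41 \left(-7\right) \left(-19\right) = \left(-287\right) \left(-19\right) = 5453$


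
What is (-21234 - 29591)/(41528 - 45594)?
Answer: 25/2 ≈ 12.500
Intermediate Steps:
(-21234 - 29591)/(41528 - 45594) = -50825/(-4066) = -50825*(-1/4066) = 25/2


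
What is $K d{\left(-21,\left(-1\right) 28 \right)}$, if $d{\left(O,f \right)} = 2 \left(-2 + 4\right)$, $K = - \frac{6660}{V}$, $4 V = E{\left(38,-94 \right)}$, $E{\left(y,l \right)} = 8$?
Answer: $-13320$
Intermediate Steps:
$V = 2$ ($V = \frac{1}{4} \cdot 8 = 2$)
$K = -3330$ ($K = - \frac{6660}{2} = \left(-6660\right) \frac{1}{2} = -3330$)
$d{\left(O,f \right)} = 4$ ($d{\left(O,f \right)} = 2 \cdot 2 = 4$)
$K d{\left(-21,\left(-1\right) 28 \right)} = \left(-3330\right) 4 = -13320$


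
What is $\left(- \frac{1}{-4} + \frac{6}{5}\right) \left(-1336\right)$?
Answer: $- \frac{9686}{5} \approx -1937.2$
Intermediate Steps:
$\left(- \frac{1}{-4} + \frac{6}{5}\right) \left(-1336\right) = \left(\left(-1\right) \left(- \frac{1}{4}\right) + 6 \cdot \frac{1}{5}\right) \left(-1336\right) = \left(\frac{1}{4} + \frac{6}{5}\right) \left(-1336\right) = \frac{29}{20} \left(-1336\right) = - \frac{9686}{5}$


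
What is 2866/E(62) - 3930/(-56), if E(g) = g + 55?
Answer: 310153/3276 ≈ 94.674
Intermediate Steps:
E(g) = 55 + g
2866/E(62) - 3930/(-56) = 2866/(55 + 62) - 3930/(-56) = 2866/117 - 3930*(-1/56) = 2866*(1/117) + 1965/28 = 2866/117 + 1965/28 = 310153/3276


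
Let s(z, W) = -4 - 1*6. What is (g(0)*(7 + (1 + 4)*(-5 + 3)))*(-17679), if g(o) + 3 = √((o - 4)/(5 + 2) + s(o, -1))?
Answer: -159111 + 53037*I*√518/7 ≈ -1.5911e+5 + 1.7244e+5*I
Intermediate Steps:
s(z, W) = -10 (s(z, W) = -4 - 6 = -10)
g(o) = -3 + √(-74/7 + o/7) (g(o) = -3 + √((o - 4)/(5 + 2) - 10) = -3 + √((-4 + o)/7 - 10) = -3 + √((-4 + o)*(⅐) - 10) = -3 + √((-4/7 + o/7) - 10) = -3 + √(-74/7 + o/7))
(g(0)*(7 + (1 + 4)*(-5 + 3)))*(-17679) = ((-3 + √(-518 + 7*0)/7)*(7 + (1 + 4)*(-5 + 3)))*(-17679) = ((-3 + √(-518 + 0)/7)*(7 + 5*(-2)))*(-17679) = ((-3 + √(-518)/7)*(7 - 10))*(-17679) = ((-3 + (I*√518)/7)*(-3))*(-17679) = ((-3 + I*√518/7)*(-3))*(-17679) = (9 - 3*I*√518/7)*(-17679) = -159111 + 53037*I*√518/7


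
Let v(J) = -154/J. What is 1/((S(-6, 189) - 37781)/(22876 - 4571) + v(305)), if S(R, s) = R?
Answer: -1116605/2868801 ≈ -0.38922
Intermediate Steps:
1/((S(-6, 189) - 37781)/(22876 - 4571) + v(305)) = 1/((-6 - 37781)/(22876 - 4571) - 154/305) = 1/(-37787/18305 - 154*1/305) = 1/(-37787*1/18305 - 154/305) = 1/(-37787/18305 - 154/305) = 1/(-2868801/1116605) = -1116605/2868801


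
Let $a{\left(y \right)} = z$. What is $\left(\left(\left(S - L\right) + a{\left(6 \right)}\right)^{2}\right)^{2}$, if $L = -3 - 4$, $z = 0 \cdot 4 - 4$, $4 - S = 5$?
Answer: $16$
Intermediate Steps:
$S = -1$ ($S = 4 - 5 = -1$)
$z = -4$ ($z = 0 - 4 = -4$)
$L = -7$ ($L = -3 - 4 = -7$)
$a{\left(y \right)} = -4$
$\left(\left(\left(S - L\right) + a{\left(6 \right)}\right)^{2}\right)^{2} = \left(\left(\left(-1 - -7\right) - 4\right)^{2}\right)^{2} = \left(\left(\left(-1 + 7\right) - 4\right)^{2}\right)^{2} = \left(\left(6 - 4\right)^{2}\right)^{2} = \left(2^{2}\right)^{2} = 4^{2} = 16$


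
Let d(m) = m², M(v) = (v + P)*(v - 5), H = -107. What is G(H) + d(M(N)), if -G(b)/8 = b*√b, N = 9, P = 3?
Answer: 2304 + 856*I*√107 ≈ 2304.0 + 8854.5*I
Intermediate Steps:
M(v) = (-5 + v)*(3 + v) (M(v) = (v + 3)*(v - 5) = (3 + v)*(-5 + v) = (-5 + v)*(3 + v))
G(b) = -8*b^(3/2) (G(b) = -8*b*√b = -8*b^(3/2))
G(H) + d(M(N)) = -(-856)*I*√107 + (-15 + 9² - 2*9)² = -(-856)*I*√107 + (-15 + 81 - 18)² = 856*I*√107 + 48² = 856*I*√107 + 2304 = 2304 + 856*I*√107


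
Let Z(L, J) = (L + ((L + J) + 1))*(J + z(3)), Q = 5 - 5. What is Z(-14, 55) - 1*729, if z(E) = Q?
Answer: 811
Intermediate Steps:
Q = 0
z(E) = 0
Z(L, J) = J*(1 + J + 2*L) (Z(L, J) = (L + ((L + J) + 1))*(J + 0) = (L + ((J + L) + 1))*J = (L + (1 + J + L))*J = (1 + J + 2*L)*J = J*(1 + J + 2*L))
Z(-14, 55) - 1*729 = 55*(1 + 55 + 2*(-14)) - 1*729 = 55*(1 + 55 - 28) - 729 = 55*28 - 729 = 1540 - 729 = 811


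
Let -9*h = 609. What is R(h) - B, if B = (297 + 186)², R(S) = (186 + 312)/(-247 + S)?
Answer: -110113155/472 ≈ -2.3329e+5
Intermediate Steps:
h = -203/3 (h = -⅑*609 = -203/3 ≈ -67.667)
R(S) = 498/(-247 + S)
B = 233289 (B = 483² = 233289)
R(h) - B = 498/(-247 - 203/3) - 1*233289 = 498/(-944/3) - 233289 = 498*(-3/944) - 233289 = -747/472 - 233289 = -110113155/472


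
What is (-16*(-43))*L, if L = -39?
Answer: -26832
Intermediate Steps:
(-16*(-43))*L = -16*(-43)*(-39) = 688*(-39) = -26832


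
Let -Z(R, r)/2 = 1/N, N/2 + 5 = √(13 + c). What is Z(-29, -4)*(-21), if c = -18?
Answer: -7/2 - 7*I*√5/10 ≈ -3.5 - 1.5652*I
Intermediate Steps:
N = -10 + 2*I*√5 (N = -10 + 2*√(13 - 18) = -10 + 2*√(-5) = -10 + 2*(I*√5) = -10 + 2*I*√5 ≈ -10.0 + 4.4721*I)
Z(R, r) = -2/(-10 + 2*I*√5)
Z(-29, -4)*(-21) = (⅙ + I*√5/30)*(-21) = -7/2 - 7*I*√5/10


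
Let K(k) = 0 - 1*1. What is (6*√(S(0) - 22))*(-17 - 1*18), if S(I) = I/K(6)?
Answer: -210*I*√22 ≈ -984.99*I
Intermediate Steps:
K(k) = -1 (K(k) = 0 - 1 = -1)
S(I) = -I (S(I) = I/(-1) = I*(-1) = -I)
(6*√(S(0) - 22))*(-17 - 1*18) = (6*√(-1*0 - 22))*(-17 - 1*18) = (6*√(0 - 22))*(-17 - 18) = (6*√(-22))*(-35) = (6*(I*√22))*(-35) = (6*I*√22)*(-35) = -210*I*√22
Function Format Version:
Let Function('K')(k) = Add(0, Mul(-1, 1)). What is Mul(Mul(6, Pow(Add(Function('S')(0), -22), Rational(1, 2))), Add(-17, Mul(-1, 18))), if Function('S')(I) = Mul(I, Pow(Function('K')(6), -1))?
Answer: Mul(-210, I, Pow(22, Rational(1, 2))) ≈ Mul(-984.99, I)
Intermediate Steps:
Function('K')(k) = -1 (Function('K')(k) = Add(0, -1) = -1)
Function('S')(I) = Mul(-1, I) (Function('S')(I) = Mul(I, Pow(-1, -1)) = Mul(I, -1) = Mul(-1, I))
Mul(Mul(6, Pow(Add(Function('S')(0), -22), Rational(1, 2))), Add(-17, Mul(-1, 18))) = Mul(Mul(6, Pow(Add(Mul(-1, 0), -22), Rational(1, 2))), Add(-17, Mul(-1, 18))) = Mul(Mul(6, Pow(Add(0, -22), Rational(1, 2))), Add(-17, -18)) = Mul(Mul(6, Pow(-22, Rational(1, 2))), -35) = Mul(Mul(6, Mul(I, Pow(22, Rational(1, 2)))), -35) = Mul(Mul(6, I, Pow(22, Rational(1, 2))), -35) = Mul(-210, I, Pow(22, Rational(1, 2)))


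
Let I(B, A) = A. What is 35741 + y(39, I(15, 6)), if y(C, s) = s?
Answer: 35747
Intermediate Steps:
35741 + y(39, I(15, 6)) = 35741 + 6 = 35747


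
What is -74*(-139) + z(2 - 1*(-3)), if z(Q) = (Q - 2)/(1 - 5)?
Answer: 41141/4 ≈ 10285.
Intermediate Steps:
z(Q) = ½ - Q/4 (z(Q) = (-2 + Q)/(-4) = (-2 + Q)*(-¼) = ½ - Q/4)
-74*(-139) + z(2 - 1*(-3)) = -74*(-139) + (½ - (2 - 1*(-3))/4) = 10286 + (½ - (2 + 3)/4) = 10286 + (½ - ¼*5) = 10286 + (½ - 5/4) = 10286 - ¾ = 41141/4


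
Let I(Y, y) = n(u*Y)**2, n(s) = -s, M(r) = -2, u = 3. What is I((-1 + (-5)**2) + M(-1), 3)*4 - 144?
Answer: 17280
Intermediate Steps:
I(Y, y) = 9*Y**2 (I(Y, y) = (-3*Y)**2 = 9*Y**2)
I((-1 + (-5)**2) + M(-1), 3)*4 - 144 = (9*((-1 + (-5)**2) - 2)**2)*4 - 144 = (9*((-1 + 25) - 2)**2)*4 - 144 = (9*(24 - 2)**2)*4 - 144 = (9*22**2)*4 - 144 = (9*484)*4 - 144 = 4356*4 - 144 = 17424 - 144 = 17280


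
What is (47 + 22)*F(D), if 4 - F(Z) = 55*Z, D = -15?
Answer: 57201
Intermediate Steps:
F(Z) = 4 - 55*Z
(47 + 22)*F(D) = (47 + 22)*(4 - 55*(-15)) = 69*(4 + 825) = 69*829 = 57201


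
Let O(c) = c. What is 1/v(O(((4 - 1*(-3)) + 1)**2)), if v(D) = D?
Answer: 1/64 ≈ 0.015625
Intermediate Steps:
1/v(O(((4 - 1*(-3)) + 1)**2)) = 1/(((4 - 1*(-3)) + 1)**2) = 1/(((4 + 3) + 1)**2) = 1/((7 + 1)**2) = 1/(8**2) = 1/64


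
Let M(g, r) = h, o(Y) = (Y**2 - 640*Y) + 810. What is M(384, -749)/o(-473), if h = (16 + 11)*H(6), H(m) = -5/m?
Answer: -15/351506 ≈ -4.2674e-5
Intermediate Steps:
o(Y) = 810 + Y**2 - 640*Y
h = -45/2 (h = (16 + 11)*(-5/6) = 27*(-5*1/6) = 27*(-5/6) = -45/2 ≈ -22.500)
M(g, r) = -45/2
M(384, -749)/o(-473) = -45/(2*(810 + (-473)**2 - 640*(-473))) = -45/(2*(810 + 223729 + 302720)) = -45/2/527259 = -45/2*1/527259 = -15/351506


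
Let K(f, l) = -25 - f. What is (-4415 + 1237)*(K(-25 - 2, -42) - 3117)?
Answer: 9899470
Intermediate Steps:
(-4415 + 1237)*(K(-25 - 2, -42) - 3117) = (-4415 + 1237)*((-25 - (-25 - 2)) - 3117) = -3178*((-25 - 1*(-27)) - 3117) = -3178*((-25 + 27) - 3117) = -3178*(2 - 3117) = -3178*(-3115) = 9899470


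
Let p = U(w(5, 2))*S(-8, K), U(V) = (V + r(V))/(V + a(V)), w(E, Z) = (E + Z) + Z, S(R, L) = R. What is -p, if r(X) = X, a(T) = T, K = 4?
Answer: 8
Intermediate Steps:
w(E, Z) = E + 2*Z
U(V) = 1 (U(V) = (V + V)/(V + V) = (2*V)/((2*V)) = (2*V)*(1/(2*V)) = 1)
p = -8 (p = 1*(-8) = -8)
-p = -1*(-8) = 8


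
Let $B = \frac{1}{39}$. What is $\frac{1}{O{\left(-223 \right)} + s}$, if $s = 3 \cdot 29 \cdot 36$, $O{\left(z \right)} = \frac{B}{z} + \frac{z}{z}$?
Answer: $\frac{8697}{27247700} \approx 0.00031918$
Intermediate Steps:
$B = \frac{1}{39} \approx 0.025641$
$O{\left(z \right)} = 1 + \frac{1}{39 z}$ ($O{\left(z \right)} = \frac{1}{39 z} + \frac{z}{z} = \frac{1}{39 z} + 1 = 1 + \frac{1}{39 z}$)
$s = 3132$ ($s = 87 \cdot 36 = 3132$)
$\frac{1}{O{\left(-223 \right)} + s} = \frac{1}{\frac{\frac{1}{39} - 223}{-223} + 3132} = \frac{1}{\left(- \frac{1}{223}\right) \left(- \frac{8696}{39}\right) + 3132} = \frac{1}{\frac{8696}{8697} + 3132} = \frac{1}{\frac{27247700}{8697}} = \frac{8697}{27247700}$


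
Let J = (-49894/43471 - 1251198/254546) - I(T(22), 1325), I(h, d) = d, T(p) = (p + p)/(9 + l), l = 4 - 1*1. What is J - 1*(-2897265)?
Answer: 16022289045719829/5532684583 ≈ 2.8959e+6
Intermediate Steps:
l = 3 (l = 4 - 1 = 3)
T(p) = p/6 (T(p) = (p + p)/(9 + 3) = (2*p)/12 = (2*p)*(1/12) = p/6)
J = -7364352645666/5532684583 (J = (-49894/43471 - 1251198/254546) - 1*1325 = (-49894*1/43471 - 1251198*1/254546) - 1325 = (-49894/43471 - 625599/127273) - 1325 = -33545573191/5532684583 - 1325 = -7364352645666/5532684583 ≈ -1331.1)
J - 1*(-2897265) = -7364352645666/5532684583 - 1*(-2897265) = -7364352645666/5532684583 + 2897265 = 16022289045719829/5532684583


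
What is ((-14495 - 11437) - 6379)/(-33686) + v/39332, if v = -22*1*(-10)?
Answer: 319566793/331234438 ≈ 0.96478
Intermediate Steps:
v = 220 (v = -22*(-10) = 220)
((-14495 - 11437) - 6379)/(-33686) + v/39332 = ((-14495 - 11437) - 6379)/(-33686) + 220/39332 = (-25932 - 6379)*(-1/33686) + 220*(1/39332) = -32311*(-1/33686) + 55/9833 = 32311/33686 + 55/9833 = 319566793/331234438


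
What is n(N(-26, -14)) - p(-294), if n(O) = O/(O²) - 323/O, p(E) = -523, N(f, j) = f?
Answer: 6960/13 ≈ 535.38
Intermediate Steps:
n(O) = -322/O (n(O) = O/O² - 323/O = 1/O - 323/O = -322/O)
n(N(-26, -14)) - p(-294) = -322/(-26) - 1*(-523) = -322*(-1/26) + 523 = 161/13 + 523 = 6960/13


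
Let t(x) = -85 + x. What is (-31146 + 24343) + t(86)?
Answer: -6802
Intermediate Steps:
(-31146 + 24343) + t(86) = (-31146 + 24343) + (-85 + 86) = -6803 + 1 = -6802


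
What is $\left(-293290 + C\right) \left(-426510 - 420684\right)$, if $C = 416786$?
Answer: $-104625070224$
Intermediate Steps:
$\left(-293290 + C\right) \left(-426510 - 420684\right) = \left(-293290 + 416786\right) \left(-426510 - 420684\right) = 123496 \left(-847194\right) = -104625070224$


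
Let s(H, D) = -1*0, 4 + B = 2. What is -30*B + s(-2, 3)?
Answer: 60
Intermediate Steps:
B = -2 (B = -4 + 2 = -2)
s(H, D) = 0
-30*B + s(-2, 3) = -30*(-2) + 0 = 60 + 0 = 60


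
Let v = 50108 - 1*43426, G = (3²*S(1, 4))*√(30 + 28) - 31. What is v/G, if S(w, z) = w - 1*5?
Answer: 207142/74207 - 240552*√58/74207 ≈ -21.896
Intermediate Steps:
S(w, z) = -5 + w (S(w, z) = w - 5 = -5 + w)
G = -31 - 36*√58 (G = (3²*(-5 + 1))*√(30 + 28) - 31 = (9*(-4))*√58 - 31 = -36*√58 - 31 = -31 - 36*√58 ≈ -305.17)
v = 6682 (v = 50108 - 43426 = 6682)
v/G = 6682/(-31 - 36*√58)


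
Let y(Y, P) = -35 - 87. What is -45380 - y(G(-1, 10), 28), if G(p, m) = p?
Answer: -45258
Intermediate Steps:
y(Y, P) = -122
-45380 - y(G(-1, 10), 28) = -45380 - 1*(-122) = -45380 + 122 = -45258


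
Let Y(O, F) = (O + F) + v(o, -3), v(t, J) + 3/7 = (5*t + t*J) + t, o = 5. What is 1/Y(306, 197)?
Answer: 7/3623 ≈ 0.0019321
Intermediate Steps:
v(t, J) = -3/7 + 6*t + J*t (v(t, J) = -3/7 + ((5*t + t*J) + t) = -3/7 + ((5*t + J*t) + t) = -3/7 + (6*t + J*t) = -3/7 + 6*t + J*t)
Y(O, F) = 102/7 + F + O (Y(O, F) = (O + F) + (-3/7 + 6*5 - 3*5) = (F + O) + (-3/7 + 30 - 15) = (F + O) + 102/7 = 102/7 + F + O)
1/Y(306, 197) = 1/(102/7 + 197 + 306) = 1/(3623/7) = 7/3623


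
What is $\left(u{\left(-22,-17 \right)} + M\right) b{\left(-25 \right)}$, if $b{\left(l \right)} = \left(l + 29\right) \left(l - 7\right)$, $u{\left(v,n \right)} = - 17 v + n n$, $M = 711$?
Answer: $-175872$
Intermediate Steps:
$u{\left(v,n \right)} = n^{2} - 17 v$ ($u{\left(v,n \right)} = - 17 v + n^{2} = n^{2} - 17 v$)
$b{\left(l \right)} = \left(-7 + l\right) \left(29 + l\right)$ ($b{\left(l \right)} = \left(29 + l\right) \left(-7 + l\right) = \left(-7 + l\right) \left(29 + l\right)$)
$\left(u{\left(-22,-17 \right)} + M\right) b{\left(-25 \right)} = \left(\left(\left(-17\right)^{2} - -374\right) + 711\right) \left(-203 + \left(-25\right)^{2} + 22 \left(-25\right)\right) = \left(\left(289 + 374\right) + 711\right) \left(-203 + 625 - 550\right) = \left(663 + 711\right) \left(-128\right) = 1374 \left(-128\right) = -175872$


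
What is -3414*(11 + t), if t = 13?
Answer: -81936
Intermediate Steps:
-3414*(11 + t) = -3414*(11 + 13) = -3414*24 = -81936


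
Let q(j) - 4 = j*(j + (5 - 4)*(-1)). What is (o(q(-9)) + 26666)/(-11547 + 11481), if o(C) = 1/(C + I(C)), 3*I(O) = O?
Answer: -10026419/24816 ≈ -404.03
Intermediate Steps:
I(O) = O/3
q(j) = 4 + j*(-1 + j) (q(j) = 4 + j*(j + (5 - 4)*(-1)) = 4 + j*(j + 1*(-1)) = 4 + j*(j - 1) = 4 + j*(-1 + j))
o(C) = 3/(4*C) (o(C) = 1/(C + C/3) = 1/(4*C/3) = 3/(4*C))
(o(q(-9)) + 26666)/(-11547 + 11481) = (3/(4*(4 + (-9)**2 - 1*(-9))) + 26666)/(-11547 + 11481) = (3/(4*(4 + 81 + 9)) + 26666)/(-66) = ((3/4)/94 + 26666)*(-1/66) = ((3/4)*(1/94) + 26666)*(-1/66) = (3/376 + 26666)*(-1/66) = (10026419/376)*(-1/66) = -10026419/24816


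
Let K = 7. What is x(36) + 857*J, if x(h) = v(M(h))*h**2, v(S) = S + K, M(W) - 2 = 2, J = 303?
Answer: 273927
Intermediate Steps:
M(W) = 4 (M(W) = 2 + 2 = 4)
v(S) = 7 + S (v(S) = S + 7 = 7 + S)
x(h) = 11*h**2 (x(h) = (7 + 4)*h**2 = 11*h**2)
x(36) + 857*J = 11*36**2 + 857*303 = 11*1296 + 259671 = 14256 + 259671 = 273927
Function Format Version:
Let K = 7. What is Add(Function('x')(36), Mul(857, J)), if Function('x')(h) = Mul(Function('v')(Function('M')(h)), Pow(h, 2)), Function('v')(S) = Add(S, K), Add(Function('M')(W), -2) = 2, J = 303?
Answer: 273927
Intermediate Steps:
Function('M')(W) = 4 (Function('M')(W) = Add(2, 2) = 4)
Function('v')(S) = Add(7, S) (Function('v')(S) = Add(S, 7) = Add(7, S))
Function('x')(h) = Mul(11, Pow(h, 2)) (Function('x')(h) = Mul(Add(7, 4), Pow(h, 2)) = Mul(11, Pow(h, 2)))
Add(Function('x')(36), Mul(857, J)) = Add(Mul(11, Pow(36, 2)), Mul(857, 303)) = Add(Mul(11, 1296), 259671) = Add(14256, 259671) = 273927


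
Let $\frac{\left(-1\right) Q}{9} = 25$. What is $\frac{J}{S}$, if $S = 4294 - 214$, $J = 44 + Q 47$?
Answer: $- \frac{10531}{4080} \approx -2.5811$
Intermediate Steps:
$Q = -225$ ($Q = \left(-9\right) 25 = -225$)
$J = -10531$ ($J = 44 - 10575 = -10531$)
$S = 4080$ ($S = 4294 - 214 = 4080$)
$\frac{J}{S} = - \frac{10531}{4080}$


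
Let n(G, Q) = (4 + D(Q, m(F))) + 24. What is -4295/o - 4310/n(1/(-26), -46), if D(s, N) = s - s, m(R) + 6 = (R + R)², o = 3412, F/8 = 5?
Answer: -3706495/23884 ≈ -155.19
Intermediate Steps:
F = 40 (F = 8*5 = 40)
m(R) = -6 + 4*R² (m(R) = -6 + (R + R)² = -6 + (2*R)² = -6 + 4*R²)
D(s, N) = 0
n(G, Q) = 28 (n(G, Q) = (4 + 0) + 24 = 4 + 24 = 28)
-4295/o - 4310/n(1/(-26), -46) = -4295/3412 - 4310/28 = -4295*1/3412 - 4310*1/28 = -4295/3412 - 2155/14 = -3706495/23884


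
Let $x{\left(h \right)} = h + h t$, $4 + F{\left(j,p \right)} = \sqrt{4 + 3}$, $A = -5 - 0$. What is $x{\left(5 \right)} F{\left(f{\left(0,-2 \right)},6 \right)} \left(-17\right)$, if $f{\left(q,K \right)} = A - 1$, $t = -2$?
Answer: $-340 + 85 \sqrt{7} \approx -115.11$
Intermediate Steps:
$A = -5$ ($A = -5 + 0 = -5$)
$f{\left(q,K \right)} = -6$ ($f{\left(q,K \right)} = -5 - 1 = -6$)
$F{\left(j,p \right)} = -4 + \sqrt{7}$ ($F{\left(j,p \right)} = -4 + \sqrt{4 + 3} = -4 + \sqrt{7}$)
$x{\left(h \right)} = - h$ ($x{\left(h \right)} = h + h \left(-2\right) = h - 2 h = - h$)
$x{\left(5 \right)} F{\left(f{\left(0,-2 \right)},6 \right)} \left(-17\right) = \left(-1\right) 5 \left(-4 + \sqrt{7}\right) \left(-17\right) = - 5 \left(-4 + \sqrt{7}\right) \left(-17\right) = \left(20 - 5 \sqrt{7}\right) \left(-17\right) = -340 + 85 \sqrt{7}$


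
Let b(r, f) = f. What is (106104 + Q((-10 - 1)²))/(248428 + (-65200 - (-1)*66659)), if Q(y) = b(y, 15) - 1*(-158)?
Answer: 106277/249887 ≈ 0.42530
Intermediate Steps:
Q(y) = 173 (Q(y) = 15 - 1*(-158) = 15 + 158 = 173)
(106104 + Q((-10 - 1)²))/(248428 + (-65200 - (-1)*66659)) = (106104 + 173)/(248428 + (-65200 - (-1)*66659)) = 106277/(248428 + (-65200 - 1*(-66659))) = 106277/(248428 + (-65200 + 66659)) = 106277/(248428 + 1459) = 106277/249887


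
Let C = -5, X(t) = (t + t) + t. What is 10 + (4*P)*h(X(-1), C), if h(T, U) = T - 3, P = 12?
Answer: -278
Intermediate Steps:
X(t) = 3*t (X(t) = 2*t + t = 3*t)
h(T, U) = -3 + T
10 + (4*P)*h(X(-1), C) = 10 + (4*12)*(-3 + 3*(-1)) = 10 + 48*(-3 - 3) = 10 + 48*(-6) = 10 - 288 = -278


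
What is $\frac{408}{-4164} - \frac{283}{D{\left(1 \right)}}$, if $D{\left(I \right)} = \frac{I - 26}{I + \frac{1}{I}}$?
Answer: $\frac{195552}{8675} \approx 22.542$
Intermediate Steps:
$D{\left(I \right)} = \frac{-26 + I}{I + \frac{1}{I}}$
$\frac{408}{-4164} - \frac{283}{D{\left(1 \right)}} = \frac{408}{-4164} - \frac{283}{1 \frac{1}{1 + 1^{2}} \left(-26 + 1\right)} = 408 \left(- \frac{1}{4164}\right) - \frac{283}{1 \frac{1}{1 + 1} \left(-25\right)} = - \frac{34}{347} - \frac{283}{1 \cdot \frac{1}{2} \left(-25\right)} = - \frac{34}{347} - \frac{283}{- \frac{25}{2}} = - \frac{34}{347} - - \frac{566}{25} = - \frac{34}{347} + \frac{566}{25} = \frac{195552}{8675}$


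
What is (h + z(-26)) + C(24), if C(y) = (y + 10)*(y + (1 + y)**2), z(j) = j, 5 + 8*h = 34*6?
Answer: 176519/8 ≈ 22065.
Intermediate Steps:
h = 199/8 (h = -5/8 + (34*6)/8 = -5/8 + (1/8)*204 = -5/8 + 51/2 = 199/8 ≈ 24.875)
C(y) = (10 + y)*(y + (1 + y)**2)
(h + z(-26)) + C(24) = (199/8 - 26) + (10 + 24**3 + 13*24**2 + 31*24) = -9/8 + (10 + 13824 + 13*576 + 744) = -9/8 + (10 + 13824 + 7488 + 744) = -9/8 + 22066 = 176519/8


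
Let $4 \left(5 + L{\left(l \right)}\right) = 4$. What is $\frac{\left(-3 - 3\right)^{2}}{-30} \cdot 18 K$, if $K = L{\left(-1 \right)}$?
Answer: $\frac{432}{5} \approx 86.4$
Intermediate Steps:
$L{\left(l \right)} = -4$ ($L{\left(l \right)} = -5 + \frac{1}{4} \cdot 4 = -5 + 1 = -4$)
$K = -4$
$\frac{\left(-3 - 3\right)^{2}}{-30} \cdot 18 K = \frac{\left(-3 - 3\right)^{2}}{-30} \cdot 18 \left(-4\right) = \left(-6\right)^{2} \left(- \frac{1}{30}\right) 18 \left(-4\right) = 36 \left(- \frac{1}{30}\right) 18 \left(-4\right) = \left(- \frac{6}{5}\right) 18 \left(-4\right) = \left(- \frac{108}{5}\right) \left(-4\right) = \frac{432}{5}$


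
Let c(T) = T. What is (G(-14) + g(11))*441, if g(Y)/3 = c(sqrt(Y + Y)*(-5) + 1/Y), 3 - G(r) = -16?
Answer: 93492/11 - 6615*sqrt(22) ≈ -22528.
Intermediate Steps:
G(r) = 19 (G(r) = 3 - 1*(-16) = 3 + 16 = 19)
g(Y) = 3/Y - 15*sqrt(2)*sqrt(Y) (g(Y) = 3*(sqrt(Y + Y)*(-5) + 1/Y) = 3*(sqrt(2*Y)*(-5) + 1/Y) = 3*((sqrt(2)*sqrt(Y))*(-5) + 1/Y) = 3*(-5*sqrt(2)*sqrt(Y) + 1/Y) = 3*(1/Y - 5*sqrt(2)*sqrt(Y)) = 3/Y - 15*sqrt(2)*sqrt(Y))
(G(-14) + g(11))*441 = (19 + 3*(1 - 5*sqrt(2)*11**(3/2))/11)*441 = (19 + 3*(1/11)*(1 - 5*sqrt(2)*11*sqrt(11)))*441 = (19 + 3*(1/11)*(1 - 55*sqrt(22)))*441 = (19 + (3/11 - 15*sqrt(22)))*441 = (212/11 - 15*sqrt(22))*441 = 93492/11 - 6615*sqrt(22)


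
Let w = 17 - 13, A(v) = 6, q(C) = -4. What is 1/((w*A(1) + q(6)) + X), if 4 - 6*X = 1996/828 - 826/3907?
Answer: 4852494/98506265 ≈ 0.049261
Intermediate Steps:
w = 4
X = 1456385/4852494 (X = ⅔ - (1996/828 - 826/3907)/6 = ⅔ - (1996*(1/828) - 826*1/3907)/6 = ⅔ - (499/207 - 826/3907)/6 = ⅔ - ⅙*1778611/808749 = ⅔ - 1778611/4852494 = 1456385/4852494 ≈ 0.30013)
1/((w*A(1) + q(6)) + X) = 1/((4*6 - 4) + 1456385/4852494) = 1/((24 - 4) + 1456385/4852494) = 1/(20 + 1456385/4852494) = 1/(98506265/4852494) = 4852494/98506265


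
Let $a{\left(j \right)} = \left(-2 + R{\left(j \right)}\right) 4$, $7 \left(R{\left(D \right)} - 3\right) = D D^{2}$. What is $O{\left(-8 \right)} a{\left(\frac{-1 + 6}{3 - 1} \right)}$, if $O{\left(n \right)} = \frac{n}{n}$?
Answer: $\frac{181}{14} \approx 12.929$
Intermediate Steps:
$O{\left(n \right)} = 1$
$R{\left(D \right)} = 3 + \frac{D^{3}}{7}$ ($R{\left(D \right)} = 3 + \frac{D D^{2}}{7} = 3 + \frac{D^{3}}{7}$)
$a{\left(j \right)} = 4 + \frac{4 j^{3}}{7}$ ($a{\left(j \right)} = \left(-2 + \left(3 + \frac{j^{3}}{7}\right)\right) 4 = \left(1 + \frac{j^{3}}{7}\right) 4 = 4 + \frac{4 j^{3}}{7}$)
$O{\left(-8 \right)} a{\left(\frac{-1 + 6}{3 - 1} \right)} = 1 \left(4 + \frac{4 \left(\frac{-1 + 6}{3 - 1}\right)^{3}}{7}\right) = 1 \left(4 + \frac{4 \left(\frac{5}{2}\right)^{3}}{7}\right) = 1 \left(4 + \frac{4}{7} \cdot \frac{125}{8}\right) = 1 \left(4 + \frac{125}{14}\right) = 1 \cdot \frac{181}{14} = \frac{181}{14}$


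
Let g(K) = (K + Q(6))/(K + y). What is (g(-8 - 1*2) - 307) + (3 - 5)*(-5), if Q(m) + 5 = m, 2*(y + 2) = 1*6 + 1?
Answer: -5031/17 ≈ -295.94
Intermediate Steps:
y = 3/2 (y = -2 + (1*6 + 1)/2 = -2 + (6 + 1)/2 = -2 + (½)*7 = -2 + 7/2 = 3/2 ≈ 1.5000)
Q(m) = -5 + m
g(K) = (1 + K)/(3/2 + K) (g(K) = (K + (-5 + 6))/(K + 3/2) = (K + 1)/(3/2 + K) = (1 + K)/(3/2 + K))
(g(-8 - 1*2) - 307) + (3 - 5)*(-5) = (2*(1 + (-8 - 1*2))/(3 + 2*(-8 - 1*2)) - 307) + (3 - 5)*(-5) = (2*(1 + (-8 - 2))/(3 + 2*(-8 - 2)) - 307) - 2*(-5) = (2*(1 - 10)/(3 + 2*(-10)) - 307) + 10 = (2*(-9)/(3 - 20) - 307) + 10 = (2*(-9)/(-17) - 307) + 10 = (2*(-1/17)*(-9) - 307) + 10 = (18/17 - 307) + 10 = -5201/17 + 10 = -5031/17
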